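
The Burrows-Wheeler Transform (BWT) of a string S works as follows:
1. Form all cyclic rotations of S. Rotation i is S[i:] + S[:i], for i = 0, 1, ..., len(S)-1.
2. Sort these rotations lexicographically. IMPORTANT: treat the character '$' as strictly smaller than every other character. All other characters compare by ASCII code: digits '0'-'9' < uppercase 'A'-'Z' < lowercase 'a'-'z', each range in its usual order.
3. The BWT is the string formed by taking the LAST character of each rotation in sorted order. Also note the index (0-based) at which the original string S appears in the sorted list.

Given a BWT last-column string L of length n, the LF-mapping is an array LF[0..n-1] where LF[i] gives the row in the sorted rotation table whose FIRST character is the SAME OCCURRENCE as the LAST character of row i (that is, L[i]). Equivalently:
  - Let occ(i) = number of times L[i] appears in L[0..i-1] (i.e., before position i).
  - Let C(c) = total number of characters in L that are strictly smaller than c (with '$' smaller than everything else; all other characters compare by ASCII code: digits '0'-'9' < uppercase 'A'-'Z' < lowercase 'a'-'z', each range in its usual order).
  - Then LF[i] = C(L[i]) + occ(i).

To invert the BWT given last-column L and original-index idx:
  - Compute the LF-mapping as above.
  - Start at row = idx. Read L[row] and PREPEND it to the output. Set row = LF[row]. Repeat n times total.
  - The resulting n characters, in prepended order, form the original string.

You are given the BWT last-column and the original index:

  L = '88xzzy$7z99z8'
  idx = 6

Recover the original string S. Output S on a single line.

Answer: 9z8zzy9z87x8$

Derivation:
LF mapping: 2 3 7 9 10 8 0 1 11 5 6 12 4
Walk LF starting at row 6, prepending L[row]:
  step 1: row=6, L[6]='$', prepend. Next row=LF[6]=0
  step 2: row=0, L[0]='8', prepend. Next row=LF[0]=2
  step 3: row=2, L[2]='x', prepend. Next row=LF[2]=7
  step 4: row=7, L[7]='7', prepend. Next row=LF[7]=1
  step 5: row=1, L[1]='8', prepend. Next row=LF[1]=3
  step 6: row=3, L[3]='z', prepend. Next row=LF[3]=9
  step 7: row=9, L[9]='9', prepend. Next row=LF[9]=5
  step 8: row=5, L[5]='y', prepend. Next row=LF[5]=8
  step 9: row=8, L[8]='z', prepend. Next row=LF[8]=11
  step 10: row=11, L[11]='z', prepend. Next row=LF[11]=12
  step 11: row=12, L[12]='8', prepend. Next row=LF[12]=4
  step 12: row=4, L[4]='z', prepend. Next row=LF[4]=10
  step 13: row=10, L[10]='9', prepend. Next row=LF[10]=6
Reversed output: 9z8zzy9z87x8$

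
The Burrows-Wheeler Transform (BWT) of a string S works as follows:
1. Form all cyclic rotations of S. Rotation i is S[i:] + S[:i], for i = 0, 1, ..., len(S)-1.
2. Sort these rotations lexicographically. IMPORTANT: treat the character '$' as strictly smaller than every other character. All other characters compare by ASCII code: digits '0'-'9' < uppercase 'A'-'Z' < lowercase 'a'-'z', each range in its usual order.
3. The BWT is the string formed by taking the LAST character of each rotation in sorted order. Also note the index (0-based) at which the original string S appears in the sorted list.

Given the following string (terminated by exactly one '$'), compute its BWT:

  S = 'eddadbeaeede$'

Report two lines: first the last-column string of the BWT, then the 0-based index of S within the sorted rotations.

Answer: ededdaeedb$ea
10

Derivation:
All 13 rotations (rotation i = S[i:]+S[:i]):
  rot[0] = eddadbeaeede$
  rot[1] = ddadbeaeede$e
  rot[2] = dadbeaeede$ed
  rot[3] = adbeaeede$edd
  rot[4] = dbeaeede$edda
  rot[5] = beaeede$eddad
  rot[6] = eaeede$eddadb
  rot[7] = aeede$eddadbe
  rot[8] = eede$eddadbea
  rot[9] = ede$eddadbeae
  rot[10] = de$eddadbeaee
  rot[11] = e$eddadbeaeed
  rot[12] = $eddadbeaeede
Sorted (with $ < everything):
  sorted[0] = $eddadbeaeede  (last char: 'e')
  sorted[1] = adbeaeede$edd  (last char: 'd')
  sorted[2] = aeede$eddadbe  (last char: 'e')
  sorted[3] = beaeede$eddad  (last char: 'd')
  sorted[4] = dadbeaeede$ed  (last char: 'd')
  sorted[5] = dbeaeede$edda  (last char: 'a')
  sorted[6] = ddadbeaeede$e  (last char: 'e')
  sorted[7] = de$eddadbeaee  (last char: 'e')
  sorted[8] = e$eddadbeaeed  (last char: 'd')
  sorted[9] = eaeede$eddadb  (last char: 'b')
  sorted[10] = eddadbeaeede$  (last char: '$')
  sorted[11] = ede$eddadbeae  (last char: 'e')
  sorted[12] = eede$eddadbea  (last char: 'a')
Last column: ededdaeedb$ea
Original string S is at sorted index 10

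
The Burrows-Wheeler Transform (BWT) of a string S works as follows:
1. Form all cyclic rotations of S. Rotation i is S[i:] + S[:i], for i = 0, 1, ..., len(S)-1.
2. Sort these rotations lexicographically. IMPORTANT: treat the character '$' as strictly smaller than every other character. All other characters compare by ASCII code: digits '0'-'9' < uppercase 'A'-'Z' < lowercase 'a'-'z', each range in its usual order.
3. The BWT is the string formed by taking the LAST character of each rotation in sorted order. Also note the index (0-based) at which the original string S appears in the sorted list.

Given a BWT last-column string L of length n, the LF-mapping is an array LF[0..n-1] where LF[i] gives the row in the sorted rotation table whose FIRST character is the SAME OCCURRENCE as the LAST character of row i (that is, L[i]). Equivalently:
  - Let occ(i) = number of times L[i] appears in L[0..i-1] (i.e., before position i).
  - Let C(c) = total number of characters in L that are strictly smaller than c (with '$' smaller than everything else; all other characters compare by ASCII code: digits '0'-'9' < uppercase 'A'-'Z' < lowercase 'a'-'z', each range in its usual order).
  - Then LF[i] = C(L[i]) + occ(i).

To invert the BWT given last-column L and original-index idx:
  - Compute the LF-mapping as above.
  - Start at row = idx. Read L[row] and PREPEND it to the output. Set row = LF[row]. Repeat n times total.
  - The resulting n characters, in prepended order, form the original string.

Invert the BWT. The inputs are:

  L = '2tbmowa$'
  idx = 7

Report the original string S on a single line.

LF mapping: 1 6 3 4 5 7 2 0
Walk LF starting at row 7, prepending L[row]:
  step 1: row=7, L[7]='$', prepend. Next row=LF[7]=0
  step 2: row=0, L[0]='2', prepend. Next row=LF[0]=1
  step 3: row=1, L[1]='t', prepend. Next row=LF[1]=6
  step 4: row=6, L[6]='a', prepend. Next row=LF[6]=2
  step 5: row=2, L[2]='b', prepend. Next row=LF[2]=3
  step 6: row=3, L[3]='m', prepend. Next row=LF[3]=4
  step 7: row=4, L[4]='o', prepend. Next row=LF[4]=5
  step 8: row=5, L[5]='w', prepend. Next row=LF[5]=7
Reversed output: wombat2$

Answer: wombat2$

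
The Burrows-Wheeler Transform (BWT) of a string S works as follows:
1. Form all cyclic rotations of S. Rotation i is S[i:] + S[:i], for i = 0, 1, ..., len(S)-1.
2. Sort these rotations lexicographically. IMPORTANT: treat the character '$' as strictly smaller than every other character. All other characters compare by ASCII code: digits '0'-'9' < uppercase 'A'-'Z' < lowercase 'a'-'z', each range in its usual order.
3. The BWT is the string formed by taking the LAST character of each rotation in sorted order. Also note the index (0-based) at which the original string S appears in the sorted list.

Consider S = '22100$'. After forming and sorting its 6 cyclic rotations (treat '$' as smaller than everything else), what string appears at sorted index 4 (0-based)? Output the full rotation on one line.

Answer: 2100$2

Derivation:
All 6 rotations (rotation i = S[i:]+S[:i]):
  rot[0] = 22100$
  rot[1] = 2100$2
  rot[2] = 100$22
  rot[3] = 00$221
  rot[4] = 0$2210
  rot[5] = $22100
Sorted (with $ < everything):
  sorted[0] = $22100
  sorted[1] = 0$2210
  sorted[2] = 00$221
  sorted[3] = 100$22
  sorted[4] = 2100$2
  sorted[5] = 22100$
sorted[4] = 2100$2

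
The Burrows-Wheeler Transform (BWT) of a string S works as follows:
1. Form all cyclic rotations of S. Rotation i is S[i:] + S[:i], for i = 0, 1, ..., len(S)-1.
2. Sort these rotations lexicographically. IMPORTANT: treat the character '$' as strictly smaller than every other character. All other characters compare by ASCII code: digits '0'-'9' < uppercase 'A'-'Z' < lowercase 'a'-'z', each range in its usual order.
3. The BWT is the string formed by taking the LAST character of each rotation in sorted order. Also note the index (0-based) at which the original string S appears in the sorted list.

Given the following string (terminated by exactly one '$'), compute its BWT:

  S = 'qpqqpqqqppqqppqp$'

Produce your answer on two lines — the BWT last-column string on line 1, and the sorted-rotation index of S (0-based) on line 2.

Answer: pqqqppqqpqq$qpqpp
11

Derivation:
All 17 rotations (rotation i = S[i:]+S[:i]):
  rot[0] = qpqqpqqqppqqppqp$
  rot[1] = pqqpqqqppqqppqp$q
  rot[2] = qqpqqqppqqppqp$qp
  rot[3] = qpqqqppqqppqp$qpq
  rot[4] = pqqqppqqppqp$qpqq
  rot[5] = qqqppqqppqp$qpqqp
  rot[6] = qqppqqppqp$qpqqpq
  rot[7] = qppqqppqp$qpqqpqq
  rot[8] = ppqqppqp$qpqqpqqq
  rot[9] = pqqppqp$qpqqpqqqp
  rot[10] = qqppqp$qpqqpqqqpp
  rot[11] = qppqp$qpqqpqqqppq
  rot[12] = ppqp$qpqqpqqqppqq
  rot[13] = pqp$qpqqpqqqppqqp
  rot[14] = qp$qpqqpqqqppqqpp
  rot[15] = p$qpqqpqqqppqqppq
  rot[16] = $qpqqpqqqppqqppqp
Sorted (with $ < everything):
  sorted[0] = $qpqqpqqqppqqppqp  (last char: 'p')
  sorted[1] = p$qpqqpqqqppqqppq  (last char: 'q')
  sorted[2] = ppqp$qpqqpqqqppqq  (last char: 'q')
  sorted[3] = ppqqppqp$qpqqpqqq  (last char: 'q')
  sorted[4] = pqp$qpqqpqqqppqqp  (last char: 'p')
  sorted[5] = pqqppqp$qpqqpqqqp  (last char: 'p')
  sorted[6] = pqqpqqqppqqppqp$q  (last char: 'q')
  sorted[7] = pqqqppqqppqp$qpqq  (last char: 'q')
  sorted[8] = qp$qpqqpqqqppqqpp  (last char: 'p')
  sorted[9] = qppqp$qpqqpqqqppq  (last char: 'q')
  sorted[10] = qppqqppqp$qpqqpqq  (last char: 'q')
  sorted[11] = qpqqpqqqppqqppqp$  (last char: '$')
  sorted[12] = qpqqqppqqppqp$qpq  (last char: 'q')
  sorted[13] = qqppqp$qpqqpqqqpp  (last char: 'p')
  sorted[14] = qqppqqppqp$qpqqpq  (last char: 'q')
  sorted[15] = qqpqqqppqqppqp$qp  (last char: 'p')
  sorted[16] = qqqppqqppqp$qpqqp  (last char: 'p')
Last column: pqqqppqqpqq$qpqpp
Original string S is at sorted index 11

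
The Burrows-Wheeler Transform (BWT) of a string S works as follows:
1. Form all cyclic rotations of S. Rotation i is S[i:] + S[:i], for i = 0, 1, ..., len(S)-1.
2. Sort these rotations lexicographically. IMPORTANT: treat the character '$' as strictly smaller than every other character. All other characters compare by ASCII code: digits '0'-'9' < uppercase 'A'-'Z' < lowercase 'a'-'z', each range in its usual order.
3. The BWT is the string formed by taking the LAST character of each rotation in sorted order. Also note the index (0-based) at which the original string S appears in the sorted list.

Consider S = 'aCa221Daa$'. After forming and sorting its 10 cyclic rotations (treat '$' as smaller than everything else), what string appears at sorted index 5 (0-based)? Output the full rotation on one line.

Answer: Daa$aCa221

Derivation:
All 10 rotations (rotation i = S[i:]+S[:i]):
  rot[0] = aCa221Daa$
  rot[1] = Ca221Daa$a
  rot[2] = a221Daa$aC
  rot[3] = 221Daa$aCa
  rot[4] = 21Daa$aCa2
  rot[5] = 1Daa$aCa22
  rot[6] = Daa$aCa221
  rot[7] = aa$aCa221D
  rot[8] = a$aCa221Da
  rot[9] = $aCa221Daa
Sorted (with $ < everything):
  sorted[0] = $aCa221Daa
  sorted[1] = 1Daa$aCa22
  sorted[2] = 21Daa$aCa2
  sorted[3] = 221Daa$aCa
  sorted[4] = Ca221Daa$a
  sorted[5] = Daa$aCa221
  sorted[6] = a$aCa221Da
  sorted[7] = a221Daa$aC
  sorted[8] = aCa221Daa$
  sorted[9] = aa$aCa221D
sorted[5] = Daa$aCa221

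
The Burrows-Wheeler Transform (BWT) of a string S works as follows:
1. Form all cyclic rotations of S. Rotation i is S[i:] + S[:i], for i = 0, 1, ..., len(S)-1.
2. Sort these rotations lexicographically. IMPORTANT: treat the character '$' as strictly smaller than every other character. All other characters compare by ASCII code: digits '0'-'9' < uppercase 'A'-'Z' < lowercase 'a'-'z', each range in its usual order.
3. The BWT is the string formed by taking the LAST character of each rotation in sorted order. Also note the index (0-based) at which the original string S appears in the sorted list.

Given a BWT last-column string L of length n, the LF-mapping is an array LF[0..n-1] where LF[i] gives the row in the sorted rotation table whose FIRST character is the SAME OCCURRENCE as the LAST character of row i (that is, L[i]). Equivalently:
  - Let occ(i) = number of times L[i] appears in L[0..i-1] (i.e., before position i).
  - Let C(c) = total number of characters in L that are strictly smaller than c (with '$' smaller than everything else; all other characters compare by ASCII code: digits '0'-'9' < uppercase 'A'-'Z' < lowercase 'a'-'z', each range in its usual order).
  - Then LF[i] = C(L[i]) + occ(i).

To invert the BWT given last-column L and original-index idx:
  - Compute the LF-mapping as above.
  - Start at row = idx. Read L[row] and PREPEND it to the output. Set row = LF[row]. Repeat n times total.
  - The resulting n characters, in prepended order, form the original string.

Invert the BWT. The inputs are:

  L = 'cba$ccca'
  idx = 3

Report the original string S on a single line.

Answer: baacccc$

Derivation:
LF mapping: 4 3 1 0 5 6 7 2
Walk LF starting at row 3, prepending L[row]:
  step 1: row=3, L[3]='$', prepend. Next row=LF[3]=0
  step 2: row=0, L[0]='c', prepend. Next row=LF[0]=4
  step 3: row=4, L[4]='c', prepend. Next row=LF[4]=5
  step 4: row=5, L[5]='c', prepend. Next row=LF[5]=6
  step 5: row=6, L[6]='c', prepend. Next row=LF[6]=7
  step 6: row=7, L[7]='a', prepend. Next row=LF[7]=2
  step 7: row=2, L[2]='a', prepend. Next row=LF[2]=1
  step 8: row=1, L[1]='b', prepend. Next row=LF[1]=3
Reversed output: baacccc$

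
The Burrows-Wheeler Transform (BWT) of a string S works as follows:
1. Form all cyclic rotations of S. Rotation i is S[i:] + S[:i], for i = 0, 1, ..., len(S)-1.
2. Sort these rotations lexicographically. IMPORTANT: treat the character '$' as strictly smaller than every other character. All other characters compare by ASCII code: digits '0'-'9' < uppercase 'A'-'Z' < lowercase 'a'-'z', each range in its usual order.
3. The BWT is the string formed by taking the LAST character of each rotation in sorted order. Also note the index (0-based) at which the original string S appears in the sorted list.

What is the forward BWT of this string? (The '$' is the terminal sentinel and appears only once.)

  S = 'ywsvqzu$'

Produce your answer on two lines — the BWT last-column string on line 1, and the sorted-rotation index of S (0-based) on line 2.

All 8 rotations (rotation i = S[i:]+S[:i]):
  rot[0] = ywsvqzu$
  rot[1] = wsvqzu$y
  rot[2] = svqzu$yw
  rot[3] = vqzu$yws
  rot[4] = qzu$ywsv
  rot[5] = zu$ywsvq
  rot[6] = u$ywsvqz
  rot[7] = $ywsvqzu
Sorted (with $ < everything):
  sorted[0] = $ywsvqzu  (last char: 'u')
  sorted[1] = qzu$ywsv  (last char: 'v')
  sorted[2] = svqzu$yw  (last char: 'w')
  sorted[3] = u$ywsvqz  (last char: 'z')
  sorted[4] = vqzu$yws  (last char: 's')
  sorted[5] = wsvqzu$y  (last char: 'y')
  sorted[6] = ywsvqzu$  (last char: '$')
  sorted[7] = zu$ywsvq  (last char: 'q')
Last column: uvwzsy$q
Original string S is at sorted index 6

Answer: uvwzsy$q
6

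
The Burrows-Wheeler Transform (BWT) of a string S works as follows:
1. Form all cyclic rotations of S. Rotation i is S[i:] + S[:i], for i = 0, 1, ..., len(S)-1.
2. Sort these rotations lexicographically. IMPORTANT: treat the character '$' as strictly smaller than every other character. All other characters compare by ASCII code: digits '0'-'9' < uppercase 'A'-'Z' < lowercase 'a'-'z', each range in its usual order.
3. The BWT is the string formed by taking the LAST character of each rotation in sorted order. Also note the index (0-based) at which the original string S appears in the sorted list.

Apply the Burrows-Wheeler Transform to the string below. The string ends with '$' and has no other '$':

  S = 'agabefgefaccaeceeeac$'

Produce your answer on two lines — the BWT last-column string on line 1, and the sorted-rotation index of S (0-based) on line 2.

All 21 rotations (rotation i = S[i:]+S[:i]):
  rot[0] = agabefgefaccaeceeeac$
  rot[1] = gabefgefaccaeceeeac$a
  rot[2] = abefgefaccaeceeeac$ag
  rot[3] = befgefaccaeceeeac$aga
  rot[4] = efgefaccaeceeeac$agab
  rot[5] = fgefaccaeceeeac$agabe
  rot[6] = gefaccaeceeeac$agabef
  rot[7] = efaccaeceeeac$agabefg
  rot[8] = faccaeceeeac$agabefge
  rot[9] = accaeceeeac$agabefgef
  rot[10] = ccaeceeeac$agabefgefa
  rot[11] = caeceeeac$agabefgefac
  rot[12] = aeceeeac$agabefgefacc
  rot[13] = eceeeac$agabefgefacca
  rot[14] = ceeeac$agabefgefaccae
  rot[15] = eeeac$agabefgefaccaec
  rot[16] = eeac$agabefgefaccaece
  rot[17] = eac$agabefgefaccaecee
  rot[18] = ac$agabefgefaccaeceee
  rot[19] = c$agabefgefaccaeceeea
  rot[20] = $agabefgefaccaeceeeac
Sorted (with $ < everything):
  sorted[0] = $agabefgefaccaeceeeac  (last char: 'c')
  sorted[1] = abefgefaccaeceeeac$ag  (last char: 'g')
  sorted[2] = ac$agabefgefaccaeceee  (last char: 'e')
  sorted[3] = accaeceeeac$agabefgef  (last char: 'f')
  sorted[4] = aeceeeac$agabefgefacc  (last char: 'c')
  sorted[5] = agabefgefaccaeceeeac$  (last char: '$')
  sorted[6] = befgefaccaeceeeac$aga  (last char: 'a')
  sorted[7] = c$agabefgefaccaeceeea  (last char: 'a')
  sorted[8] = caeceeeac$agabefgefac  (last char: 'c')
  sorted[9] = ccaeceeeac$agabefgefa  (last char: 'a')
  sorted[10] = ceeeac$agabefgefaccae  (last char: 'e')
  sorted[11] = eac$agabefgefaccaecee  (last char: 'e')
  sorted[12] = eceeeac$agabefgefacca  (last char: 'a')
  sorted[13] = eeac$agabefgefaccaece  (last char: 'e')
  sorted[14] = eeeac$agabefgefaccaec  (last char: 'c')
  sorted[15] = efaccaeceeeac$agabefg  (last char: 'g')
  sorted[16] = efgefaccaeceeeac$agab  (last char: 'b')
  sorted[17] = faccaeceeeac$agabefge  (last char: 'e')
  sorted[18] = fgefaccaeceeeac$agabe  (last char: 'e')
  sorted[19] = gabefgefaccaeceeeac$a  (last char: 'a')
  sorted[20] = gefaccaeceeeac$agabef  (last char: 'f')
Last column: cgefc$aacaeeaecgbeeaf
Original string S is at sorted index 5

Answer: cgefc$aacaeeaecgbeeaf
5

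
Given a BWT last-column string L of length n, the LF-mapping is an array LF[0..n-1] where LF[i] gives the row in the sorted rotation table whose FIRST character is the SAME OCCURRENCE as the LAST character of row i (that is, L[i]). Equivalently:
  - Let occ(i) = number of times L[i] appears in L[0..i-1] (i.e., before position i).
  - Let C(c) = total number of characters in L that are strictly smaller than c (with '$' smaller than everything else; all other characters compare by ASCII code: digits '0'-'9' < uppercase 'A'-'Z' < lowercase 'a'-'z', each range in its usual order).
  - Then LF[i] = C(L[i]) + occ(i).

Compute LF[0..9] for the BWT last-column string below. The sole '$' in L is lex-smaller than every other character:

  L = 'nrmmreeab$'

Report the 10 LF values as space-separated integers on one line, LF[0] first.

Char counts: '$':1, 'a':1, 'b':1, 'e':2, 'm':2, 'n':1, 'r':2
C (first-col start): C('$')=0, C('a')=1, C('b')=2, C('e')=3, C('m')=5, C('n')=7, C('r')=8
L[0]='n': occ=0, LF[0]=C('n')+0=7+0=7
L[1]='r': occ=0, LF[1]=C('r')+0=8+0=8
L[2]='m': occ=0, LF[2]=C('m')+0=5+0=5
L[3]='m': occ=1, LF[3]=C('m')+1=5+1=6
L[4]='r': occ=1, LF[4]=C('r')+1=8+1=9
L[5]='e': occ=0, LF[5]=C('e')+0=3+0=3
L[6]='e': occ=1, LF[6]=C('e')+1=3+1=4
L[7]='a': occ=0, LF[7]=C('a')+0=1+0=1
L[8]='b': occ=0, LF[8]=C('b')+0=2+0=2
L[9]='$': occ=0, LF[9]=C('$')+0=0+0=0

Answer: 7 8 5 6 9 3 4 1 2 0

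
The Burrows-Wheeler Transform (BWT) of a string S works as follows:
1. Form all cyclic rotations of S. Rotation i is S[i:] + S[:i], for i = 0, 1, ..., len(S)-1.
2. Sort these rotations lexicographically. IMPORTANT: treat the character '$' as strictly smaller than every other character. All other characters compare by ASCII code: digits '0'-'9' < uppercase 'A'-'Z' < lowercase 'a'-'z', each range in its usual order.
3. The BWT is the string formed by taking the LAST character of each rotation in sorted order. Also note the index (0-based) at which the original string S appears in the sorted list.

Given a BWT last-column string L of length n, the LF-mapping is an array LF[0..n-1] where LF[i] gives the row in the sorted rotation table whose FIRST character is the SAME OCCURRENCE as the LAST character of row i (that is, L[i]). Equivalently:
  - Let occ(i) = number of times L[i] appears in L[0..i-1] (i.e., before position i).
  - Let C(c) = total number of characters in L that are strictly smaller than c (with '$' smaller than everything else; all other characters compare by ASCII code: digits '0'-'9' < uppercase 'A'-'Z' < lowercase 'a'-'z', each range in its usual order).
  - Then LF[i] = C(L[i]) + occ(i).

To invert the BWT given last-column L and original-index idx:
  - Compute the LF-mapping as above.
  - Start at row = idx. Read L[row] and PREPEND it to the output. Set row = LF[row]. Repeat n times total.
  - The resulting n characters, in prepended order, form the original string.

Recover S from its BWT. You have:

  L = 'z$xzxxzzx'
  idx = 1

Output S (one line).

LF mapping: 5 0 1 6 2 3 7 8 4
Walk LF starting at row 1, prepending L[row]:
  step 1: row=1, L[1]='$', prepend. Next row=LF[1]=0
  step 2: row=0, L[0]='z', prepend. Next row=LF[0]=5
  step 3: row=5, L[5]='x', prepend. Next row=LF[5]=3
  step 4: row=3, L[3]='z', prepend. Next row=LF[3]=6
  step 5: row=6, L[6]='z', prepend. Next row=LF[6]=7
  step 6: row=7, L[7]='z', prepend. Next row=LF[7]=8
  step 7: row=8, L[8]='x', prepend. Next row=LF[8]=4
  step 8: row=4, L[4]='x', prepend. Next row=LF[4]=2
  step 9: row=2, L[2]='x', prepend. Next row=LF[2]=1
Reversed output: xxxzzzxz$

Answer: xxxzzzxz$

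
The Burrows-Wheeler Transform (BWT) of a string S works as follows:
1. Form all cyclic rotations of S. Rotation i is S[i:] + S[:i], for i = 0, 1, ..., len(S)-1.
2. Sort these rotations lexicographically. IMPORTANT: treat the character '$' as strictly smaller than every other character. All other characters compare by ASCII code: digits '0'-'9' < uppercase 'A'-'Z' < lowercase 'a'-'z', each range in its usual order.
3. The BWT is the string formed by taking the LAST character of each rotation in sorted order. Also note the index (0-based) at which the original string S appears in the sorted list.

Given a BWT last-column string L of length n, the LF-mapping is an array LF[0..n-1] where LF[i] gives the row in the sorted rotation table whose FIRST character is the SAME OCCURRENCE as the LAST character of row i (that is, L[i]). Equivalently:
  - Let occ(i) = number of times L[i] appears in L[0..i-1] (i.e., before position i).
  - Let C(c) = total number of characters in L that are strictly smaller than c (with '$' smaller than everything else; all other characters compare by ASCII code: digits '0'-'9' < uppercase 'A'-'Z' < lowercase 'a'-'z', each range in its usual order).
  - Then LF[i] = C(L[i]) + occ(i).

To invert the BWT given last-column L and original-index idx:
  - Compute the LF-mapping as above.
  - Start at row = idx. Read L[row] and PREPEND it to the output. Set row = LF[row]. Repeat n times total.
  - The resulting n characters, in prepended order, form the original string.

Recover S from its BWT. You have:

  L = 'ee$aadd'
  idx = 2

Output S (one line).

Answer: adeade$

Derivation:
LF mapping: 5 6 0 1 2 3 4
Walk LF starting at row 2, prepending L[row]:
  step 1: row=2, L[2]='$', prepend. Next row=LF[2]=0
  step 2: row=0, L[0]='e', prepend. Next row=LF[0]=5
  step 3: row=5, L[5]='d', prepend. Next row=LF[5]=3
  step 4: row=3, L[3]='a', prepend. Next row=LF[3]=1
  step 5: row=1, L[1]='e', prepend. Next row=LF[1]=6
  step 6: row=6, L[6]='d', prepend. Next row=LF[6]=4
  step 7: row=4, L[4]='a', prepend. Next row=LF[4]=2
Reversed output: adeade$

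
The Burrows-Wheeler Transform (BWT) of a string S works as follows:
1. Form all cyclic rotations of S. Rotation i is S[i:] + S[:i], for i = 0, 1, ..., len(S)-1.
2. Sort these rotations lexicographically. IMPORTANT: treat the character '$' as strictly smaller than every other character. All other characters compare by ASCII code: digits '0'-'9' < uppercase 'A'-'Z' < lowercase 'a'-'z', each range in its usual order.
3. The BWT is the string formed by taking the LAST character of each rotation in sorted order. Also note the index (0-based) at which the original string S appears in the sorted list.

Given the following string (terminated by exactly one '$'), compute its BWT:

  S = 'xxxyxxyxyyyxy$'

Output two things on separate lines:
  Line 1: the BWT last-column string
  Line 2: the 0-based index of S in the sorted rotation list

Answer: y$xyyxxyxxyxyx
1

Derivation:
All 14 rotations (rotation i = S[i:]+S[:i]):
  rot[0] = xxxyxxyxyyyxy$
  rot[1] = xxyxxyxyyyxy$x
  rot[2] = xyxxyxyyyxy$xx
  rot[3] = yxxyxyyyxy$xxx
  rot[4] = xxyxyyyxy$xxxy
  rot[5] = xyxyyyxy$xxxyx
  rot[6] = yxyyyxy$xxxyxx
  rot[7] = xyyyxy$xxxyxxy
  rot[8] = yyyxy$xxxyxxyx
  rot[9] = yyxy$xxxyxxyxy
  rot[10] = yxy$xxxyxxyxyy
  rot[11] = xy$xxxyxxyxyyy
  rot[12] = y$xxxyxxyxyyyx
  rot[13] = $xxxyxxyxyyyxy
Sorted (with $ < everything):
  sorted[0] = $xxxyxxyxyyyxy  (last char: 'y')
  sorted[1] = xxxyxxyxyyyxy$  (last char: '$')
  sorted[2] = xxyxxyxyyyxy$x  (last char: 'x')
  sorted[3] = xxyxyyyxy$xxxy  (last char: 'y')
  sorted[4] = xy$xxxyxxyxyyy  (last char: 'y')
  sorted[5] = xyxxyxyyyxy$xx  (last char: 'x')
  sorted[6] = xyxyyyxy$xxxyx  (last char: 'x')
  sorted[7] = xyyyxy$xxxyxxy  (last char: 'y')
  sorted[8] = y$xxxyxxyxyyyx  (last char: 'x')
  sorted[9] = yxxyxyyyxy$xxx  (last char: 'x')
  sorted[10] = yxy$xxxyxxyxyy  (last char: 'y')
  sorted[11] = yxyyyxy$xxxyxx  (last char: 'x')
  sorted[12] = yyxy$xxxyxxyxy  (last char: 'y')
  sorted[13] = yyyxy$xxxyxxyx  (last char: 'x')
Last column: y$xyyxxyxxyxyx
Original string S is at sorted index 1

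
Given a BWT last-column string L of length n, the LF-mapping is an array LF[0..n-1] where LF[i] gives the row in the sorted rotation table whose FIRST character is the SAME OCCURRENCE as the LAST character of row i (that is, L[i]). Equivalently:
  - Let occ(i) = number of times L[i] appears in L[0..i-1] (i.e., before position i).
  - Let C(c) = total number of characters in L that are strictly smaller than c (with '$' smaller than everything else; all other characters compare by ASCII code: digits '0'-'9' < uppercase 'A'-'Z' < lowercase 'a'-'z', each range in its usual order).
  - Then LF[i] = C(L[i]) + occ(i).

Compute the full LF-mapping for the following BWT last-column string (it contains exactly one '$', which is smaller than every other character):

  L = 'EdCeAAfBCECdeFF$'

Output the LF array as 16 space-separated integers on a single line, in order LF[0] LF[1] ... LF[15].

Char counts: '$':1, 'A':2, 'B':1, 'C':3, 'E':2, 'F':2, 'd':2, 'e':2, 'f':1
C (first-col start): C('$')=0, C('A')=1, C('B')=3, C('C')=4, C('E')=7, C('F')=9, C('d')=11, C('e')=13, C('f')=15
L[0]='E': occ=0, LF[0]=C('E')+0=7+0=7
L[1]='d': occ=0, LF[1]=C('d')+0=11+0=11
L[2]='C': occ=0, LF[2]=C('C')+0=4+0=4
L[3]='e': occ=0, LF[3]=C('e')+0=13+0=13
L[4]='A': occ=0, LF[4]=C('A')+0=1+0=1
L[5]='A': occ=1, LF[5]=C('A')+1=1+1=2
L[6]='f': occ=0, LF[6]=C('f')+0=15+0=15
L[7]='B': occ=0, LF[7]=C('B')+0=3+0=3
L[8]='C': occ=1, LF[8]=C('C')+1=4+1=5
L[9]='E': occ=1, LF[9]=C('E')+1=7+1=8
L[10]='C': occ=2, LF[10]=C('C')+2=4+2=6
L[11]='d': occ=1, LF[11]=C('d')+1=11+1=12
L[12]='e': occ=1, LF[12]=C('e')+1=13+1=14
L[13]='F': occ=0, LF[13]=C('F')+0=9+0=9
L[14]='F': occ=1, LF[14]=C('F')+1=9+1=10
L[15]='$': occ=0, LF[15]=C('$')+0=0+0=0

Answer: 7 11 4 13 1 2 15 3 5 8 6 12 14 9 10 0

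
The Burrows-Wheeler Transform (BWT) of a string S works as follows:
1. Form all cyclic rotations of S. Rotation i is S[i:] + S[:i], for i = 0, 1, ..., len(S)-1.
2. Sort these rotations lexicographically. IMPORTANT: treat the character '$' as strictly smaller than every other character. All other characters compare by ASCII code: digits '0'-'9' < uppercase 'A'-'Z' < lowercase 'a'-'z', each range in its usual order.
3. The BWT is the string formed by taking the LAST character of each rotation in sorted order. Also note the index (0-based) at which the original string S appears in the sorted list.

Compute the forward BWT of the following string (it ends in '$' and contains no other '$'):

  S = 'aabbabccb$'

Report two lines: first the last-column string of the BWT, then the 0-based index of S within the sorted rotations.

All 10 rotations (rotation i = S[i:]+S[:i]):
  rot[0] = aabbabccb$
  rot[1] = abbabccb$a
  rot[2] = bbabccb$aa
  rot[3] = babccb$aab
  rot[4] = abccb$aabb
  rot[5] = bccb$aabba
  rot[6] = ccb$aabbab
  rot[7] = cb$aabbabc
  rot[8] = b$aabbabcc
  rot[9] = $aabbabccb
Sorted (with $ < everything):
  sorted[0] = $aabbabccb  (last char: 'b')
  sorted[1] = aabbabccb$  (last char: '$')
  sorted[2] = abbabccb$a  (last char: 'a')
  sorted[3] = abccb$aabb  (last char: 'b')
  sorted[4] = b$aabbabcc  (last char: 'c')
  sorted[5] = babccb$aab  (last char: 'b')
  sorted[6] = bbabccb$aa  (last char: 'a')
  sorted[7] = bccb$aabba  (last char: 'a')
  sorted[8] = cb$aabbabc  (last char: 'c')
  sorted[9] = ccb$aabbab  (last char: 'b')
Last column: b$abcbaacb
Original string S is at sorted index 1

Answer: b$abcbaacb
1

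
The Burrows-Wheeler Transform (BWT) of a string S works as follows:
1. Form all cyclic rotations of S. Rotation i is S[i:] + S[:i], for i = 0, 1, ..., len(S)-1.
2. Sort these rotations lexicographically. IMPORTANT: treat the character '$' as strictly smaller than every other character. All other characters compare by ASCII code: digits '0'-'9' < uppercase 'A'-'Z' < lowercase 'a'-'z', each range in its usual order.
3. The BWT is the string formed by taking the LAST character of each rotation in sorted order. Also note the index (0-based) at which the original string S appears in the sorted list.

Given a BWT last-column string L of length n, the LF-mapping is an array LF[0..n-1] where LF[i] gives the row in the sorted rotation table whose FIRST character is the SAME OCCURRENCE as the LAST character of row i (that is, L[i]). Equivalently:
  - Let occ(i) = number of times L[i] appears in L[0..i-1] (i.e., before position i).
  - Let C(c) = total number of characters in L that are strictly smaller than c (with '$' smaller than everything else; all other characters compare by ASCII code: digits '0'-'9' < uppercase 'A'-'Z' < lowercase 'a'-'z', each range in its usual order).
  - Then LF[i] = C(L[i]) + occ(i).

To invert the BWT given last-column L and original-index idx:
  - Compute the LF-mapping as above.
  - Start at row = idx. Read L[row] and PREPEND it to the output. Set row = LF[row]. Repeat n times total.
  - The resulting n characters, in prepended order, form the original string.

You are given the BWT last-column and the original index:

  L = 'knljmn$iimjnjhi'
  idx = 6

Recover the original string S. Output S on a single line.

Answer: jminmlijnhnjik$

Derivation:
LF mapping: 8 12 9 5 10 13 0 2 3 11 6 14 7 1 4
Walk LF starting at row 6, prepending L[row]:
  step 1: row=6, L[6]='$', prepend. Next row=LF[6]=0
  step 2: row=0, L[0]='k', prepend. Next row=LF[0]=8
  step 3: row=8, L[8]='i', prepend. Next row=LF[8]=3
  step 4: row=3, L[3]='j', prepend. Next row=LF[3]=5
  step 5: row=5, L[5]='n', prepend. Next row=LF[5]=13
  step 6: row=13, L[13]='h', prepend. Next row=LF[13]=1
  step 7: row=1, L[1]='n', prepend. Next row=LF[1]=12
  step 8: row=12, L[12]='j', prepend. Next row=LF[12]=7
  step 9: row=7, L[7]='i', prepend. Next row=LF[7]=2
  step 10: row=2, L[2]='l', prepend. Next row=LF[2]=9
  step 11: row=9, L[9]='m', prepend. Next row=LF[9]=11
  step 12: row=11, L[11]='n', prepend. Next row=LF[11]=14
  step 13: row=14, L[14]='i', prepend. Next row=LF[14]=4
  step 14: row=4, L[4]='m', prepend. Next row=LF[4]=10
  step 15: row=10, L[10]='j', prepend. Next row=LF[10]=6
Reversed output: jminmlijnhnjik$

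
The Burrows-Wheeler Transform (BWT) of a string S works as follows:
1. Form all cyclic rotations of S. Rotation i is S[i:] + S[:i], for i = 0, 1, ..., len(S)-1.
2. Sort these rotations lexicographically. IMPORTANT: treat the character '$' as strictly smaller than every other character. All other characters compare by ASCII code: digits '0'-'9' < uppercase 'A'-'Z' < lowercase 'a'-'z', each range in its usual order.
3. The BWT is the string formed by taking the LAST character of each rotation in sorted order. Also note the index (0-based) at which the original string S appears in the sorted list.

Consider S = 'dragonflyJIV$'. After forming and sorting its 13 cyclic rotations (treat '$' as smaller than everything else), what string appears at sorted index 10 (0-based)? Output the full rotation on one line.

Answer: onflyJIV$drag

Derivation:
All 13 rotations (rotation i = S[i:]+S[:i]):
  rot[0] = dragonflyJIV$
  rot[1] = ragonflyJIV$d
  rot[2] = agonflyJIV$dr
  rot[3] = gonflyJIV$dra
  rot[4] = onflyJIV$drag
  rot[5] = nflyJIV$drago
  rot[6] = flyJIV$dragon
  rot[7] = lyJIV$dragonf
  rot[8] = yJIV$dragonfl
  rot[9] = JIV$dragonfly
  rot[10] = IV$dragonflyJ
  rot[11] = V$dragonflyJI
  rot[12] = $dragonflyJIV
Sorted (with $ < everything):
  sorted[0] = $dragonflyJIV
  sorted[1] = IV$dragonflyJ
  sorted[2] = JIV$dragonfly
  sorted[3] = V$dragonflyJI
  sorted[4] = agonflyJIV$dr
  sorted[5] = dragonflyJIV$
  sorted[6] = flyJIV$dragon
  sorted[7] = gonflyJIV$dra
  sorted[8] = lyJIV$dragonf
  sorted[9] = nflyJIV$drago
  sorted[10] = onflyJIV$drag
  sorted[11] = ragonflyJIV$d
  sorted[12] = yJIV$dragonfl
sorted[10] = onflyJIV$drag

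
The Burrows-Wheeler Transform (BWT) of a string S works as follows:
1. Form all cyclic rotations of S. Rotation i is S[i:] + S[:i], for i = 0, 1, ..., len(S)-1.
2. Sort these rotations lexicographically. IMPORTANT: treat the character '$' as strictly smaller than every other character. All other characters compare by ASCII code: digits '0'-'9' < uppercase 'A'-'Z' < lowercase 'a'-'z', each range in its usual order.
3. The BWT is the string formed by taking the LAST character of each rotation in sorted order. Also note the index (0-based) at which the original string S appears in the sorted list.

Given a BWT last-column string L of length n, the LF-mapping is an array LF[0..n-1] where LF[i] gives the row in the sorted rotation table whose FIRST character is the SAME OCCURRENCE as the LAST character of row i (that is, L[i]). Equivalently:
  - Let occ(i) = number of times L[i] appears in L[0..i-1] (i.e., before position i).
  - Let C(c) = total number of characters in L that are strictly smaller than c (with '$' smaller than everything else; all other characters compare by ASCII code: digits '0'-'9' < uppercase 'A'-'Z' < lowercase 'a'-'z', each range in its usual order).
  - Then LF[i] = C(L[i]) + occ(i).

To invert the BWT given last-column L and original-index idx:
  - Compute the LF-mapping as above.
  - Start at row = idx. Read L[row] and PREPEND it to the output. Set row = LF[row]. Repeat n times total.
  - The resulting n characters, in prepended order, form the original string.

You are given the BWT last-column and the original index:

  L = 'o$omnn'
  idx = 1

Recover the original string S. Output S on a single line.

Answer: mnono$

Derivation:
LF mapping: 4 0 5 1 2 3
Walk LF starting at row 1, prepending L[row]:
  step 1: row=1, L[1]='$', prepend. Next row=LF[1]=0
  step 2: row=0, L[0]='o', prepend. Next row=LF[0]=4
  step 3: row=4, L[4]='n', prepend. Next row=LF[4]=2
  step 4: row=2, L[2]='o', prepend. Next row=LF[2]=5
  step 5: row=5, L[5]='n', prepend. Next row=LF[5]=3
  step 6: row=3, L[3]='m', prepend. Next row=LF[3]=1
Reversed output: mnono$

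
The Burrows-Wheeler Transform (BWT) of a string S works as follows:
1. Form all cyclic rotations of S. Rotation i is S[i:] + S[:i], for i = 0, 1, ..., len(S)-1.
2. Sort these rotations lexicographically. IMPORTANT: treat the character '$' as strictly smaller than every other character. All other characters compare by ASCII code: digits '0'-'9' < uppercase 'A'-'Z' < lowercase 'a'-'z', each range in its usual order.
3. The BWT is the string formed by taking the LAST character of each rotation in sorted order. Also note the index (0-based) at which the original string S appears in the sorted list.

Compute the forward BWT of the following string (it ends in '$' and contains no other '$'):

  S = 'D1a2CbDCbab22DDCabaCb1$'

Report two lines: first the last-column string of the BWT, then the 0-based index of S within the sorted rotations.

All 23 rotations (rotation i = S[i:]+S[:i]):
  rot[0] = D1a2CbDCbab22DDCabaCb1$
  rot[1] = 1a2CbDCbab22DDCabaCb1$D
  rot[2] = a2CbDCbab22DDCabaCb1$D1
  rot[3] = 2CbDCbab22DDCabaCb1$D1a
  rot[4] = CbDCbab22DDCabaCb1$D1a2
  rot[5] = bDCbab22DDCabaCb1$D1a2C
  rot[6] = DCbab22DDCabaCb1$D1a2Cb
  rot[7] = Cbab22DDCabaCb1$D1a2CbD
  rot[8] = bab22DDCabaCb1$D1a2CbDC
  rot[9] = ab22DDCabaCb1$D1a2CbDCb
  rot[10] = b22DDCabaCb1$D1a2CbDCba
  rot[11] = 22DDCabaCb1$D1a2CbDCbab
  rot[12] = 2DDCabaCb1$D1a2CbDCbab2
  rot[13] = DDCabaCb1$D1a2CbDCbab22
  rot[14] = DCabaCb1$D1a2CbDCbab22D
  rot[15] = CabaCb1$D1a2CbDCbab22DD
  rot[16] = abaCb1$D1a2CbDCbab22DDC
  rot[17] = baCb1$D1a2CbDCbab22DDCa
  rot[18] = aCb1$D1a2CbDCbab22DDCab
  rot[19] = Cb1$D1a2CbDCbab22DDCaba
  rot[20] = b1$D1a2CbDCbab22DDCabaC
  rot[21] = 1$D1a2CbDCbab22DDCabaCb
  rot[22] = $D1a2CbDCbab22DDCabaCb1
Sorted (with $ < everything):
  sorted[0] = $D1a2CbDCbab22DDCabaCb1  (last char: '1')
  sorted[1] = 1$D1a2CbDCbab22DDCabaCb  (last char: 'b')
  sorted[2] = 1a2CbDCbab22DDCabaCb1$D  (last char: 'D')
  sorted[3] = 22DDCabaCb1$D1a2CbDCbab  (last char: 'b')
  sorted[4] = 2CbDCbab22DDCabaCb1$D1a  (last char: 'a')
  sorted[5] = 2DDCabaCb1$D1a2CbDCbab2  (last char: '2')
  sorted[6] = CabaCb1$D1a2CbDCbab22DD  (last char: 'D')
  sorted[7] = Cb1$D1a2CbDCbab22DDCaba  (last char: 'a')
  sorted[8] = CbDCbab22DDCabaCb1$D1a2  (last char: '2')
  sorted[9] = Cbab22DDCabaCb1$D1a2CbD  (last char: 'D')
  sorted[10] = D1a2CbDCbab22DDCabaCb1$  (last char: '$')
  sorted[11] = DCabaCb1$D1a2CbDCbab22D  (last char: 'D')
  sorted[12] = DCbab22DDCabaCb1$D1a2Cb  (last char: 'b')
  sorted[13] = DDCabaCb1$D1a2CbDCbab22  (last char: '2')
  sorted[14] = a2CbDCbab22DDCabaCb1$D1  (last char: '1')
  sorted[15] = aCb1$D1a2CbDCbab22DDCab  (last char: 'b')
  sorted[16] = ab22DDCabaCb1$D1a2CbDCb  (last char: 'b')
  sorted[17] = abaCb1$D1a2CbDCbab22DDC  (last char: 'C')
  sorted[18] = b1$D1a2CbDCbab22DDCabaC  (last char: 'C')
  sorted[19] = b22DDCabaCb1$D1a2CbDCba  (last char: 'a')
  sorted[20] = bDCbab22DDCabaCb1$D1a2C  (last char: 'C')
  sorted[21] = baCb1$D1a2CbDCbab22DDCa  (last char: 'a')
  sorted[22] = bab22DDCabaCb1$D1a2CbDC  (last char: 'C')
Last column: 1bDba2Da2D$Db21bbCCaCaC
Original string S is at sorted index 10

Answer: 1bDba2Da2D$Db21bbCCaCaC
10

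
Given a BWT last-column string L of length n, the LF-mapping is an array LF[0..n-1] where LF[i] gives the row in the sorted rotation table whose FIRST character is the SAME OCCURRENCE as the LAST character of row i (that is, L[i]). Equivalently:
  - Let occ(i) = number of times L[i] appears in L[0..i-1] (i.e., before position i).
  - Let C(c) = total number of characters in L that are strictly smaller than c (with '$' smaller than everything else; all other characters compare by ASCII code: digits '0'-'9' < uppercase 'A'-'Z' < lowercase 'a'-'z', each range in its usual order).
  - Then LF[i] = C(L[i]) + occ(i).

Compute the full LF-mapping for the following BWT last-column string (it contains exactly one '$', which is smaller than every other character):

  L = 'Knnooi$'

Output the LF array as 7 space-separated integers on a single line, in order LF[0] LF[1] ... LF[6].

Answer: 1 3 4 5 6 2 0

Derivation:
Char counts: '$':1, 'K':1, 'i':1, 'n':2, 'o':2
C (first-col start): C('$')=0, C('K')=1, C('i')=2, C('n')=3, C('o')=5
L[0]='K': occ=0, LF[0]=C('K')+0=1+0=1
L[1]='n': occ=0, LF[1]=C('n')+0=3+0=3
L[2]='n': occ=1, LF[2]=C('n')+1=3+1=4
L[3]='o': occ=0, LF[3]=C('o')+0=5+0=5
L[4]='o': occ=1, LF[4]=C('o')+1=5+1=6
L[5]='i': occ=0, LF[5]=C('i')+0=2+0=2
L[6]='$': occ=0, LF[6]=C('$')+0=0+0=0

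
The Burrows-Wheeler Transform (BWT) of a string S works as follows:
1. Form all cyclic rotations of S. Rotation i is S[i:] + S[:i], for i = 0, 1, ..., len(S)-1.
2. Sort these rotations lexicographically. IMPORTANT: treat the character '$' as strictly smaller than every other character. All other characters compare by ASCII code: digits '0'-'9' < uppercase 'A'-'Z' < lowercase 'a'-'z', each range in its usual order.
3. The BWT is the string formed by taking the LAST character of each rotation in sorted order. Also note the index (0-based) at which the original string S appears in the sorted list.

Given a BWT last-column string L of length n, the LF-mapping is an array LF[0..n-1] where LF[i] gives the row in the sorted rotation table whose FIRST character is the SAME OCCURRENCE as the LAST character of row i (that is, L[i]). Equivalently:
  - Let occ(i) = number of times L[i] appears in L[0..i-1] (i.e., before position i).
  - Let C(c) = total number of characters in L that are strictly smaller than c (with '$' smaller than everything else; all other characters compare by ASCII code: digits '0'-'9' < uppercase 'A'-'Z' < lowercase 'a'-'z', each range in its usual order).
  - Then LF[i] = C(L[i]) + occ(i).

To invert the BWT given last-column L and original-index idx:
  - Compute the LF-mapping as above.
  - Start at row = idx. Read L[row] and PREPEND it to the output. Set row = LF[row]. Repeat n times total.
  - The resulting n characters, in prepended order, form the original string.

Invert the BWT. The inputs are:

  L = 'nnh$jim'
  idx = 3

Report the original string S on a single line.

Answer: jmnhin$

Derivation:
LF mapping: 5 6 1 0 3 2 4
Walk LF starting at row 3, prepending L[row]:
  step 1: row=3, L[3]='$', prepend. Next row=LF[3]=0
  step 2: row=0, L[0]='n', prepend. Next row=LF[0]=5
  step 3: row=5, L[5]='i', prepend. Next row=LF[5]=2
  step 4: row=2, L[2]='h', prepend. Next row=LF[2]=1
  step 5: row=1, L[1]='n', prepend. Next row=LF[1]=6
  step 6: row=6, L[6]='m', prepend. Next row=LF[6]=4
  step 7: row=4, L[4]='j', prepend. Next row=LF[4]=3
Reversed output: jmnhin$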